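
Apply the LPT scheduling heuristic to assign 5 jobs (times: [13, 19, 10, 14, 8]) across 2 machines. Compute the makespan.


Sort jobs in decreasing order (LPT): [19, 14, 13, 10, 8]
Assign each job to the least loaded machine:
  Machine 1: jobs [19, 10], load = 29
  Machine 2: jobs [14, 13, 8], load = 35
Makespan = max load = 35

35


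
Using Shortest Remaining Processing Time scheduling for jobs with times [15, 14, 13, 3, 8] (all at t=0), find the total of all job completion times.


Since all jobs arrive at t=0, SRPT equals SPT ordering.
SPT order: [3, 8, 13, 14, 15]
Completion times:
  Job 1: p=3, C=3
  Job 2: p=8, C=11
  Job 3: p=13, C=24
  Job 4: p=14, C=38
  Job 5: p=15, C=53
Total completion time = 3 + 11 + 24 + 38 + 53 = 129

129


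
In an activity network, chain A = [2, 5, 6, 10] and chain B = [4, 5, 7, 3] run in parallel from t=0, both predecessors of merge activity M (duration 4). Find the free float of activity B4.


ES(B4) = sum of predecessors on chain B = 16
EF(B4) = ES + duration = 16 + 3 = 19
Successor of B4 is M. ES(M) = max(sum(A), sum(B)) = max(23, 19) = 23
Free float = ES(successor) - EF(current) = 23 - 19 = 4

4


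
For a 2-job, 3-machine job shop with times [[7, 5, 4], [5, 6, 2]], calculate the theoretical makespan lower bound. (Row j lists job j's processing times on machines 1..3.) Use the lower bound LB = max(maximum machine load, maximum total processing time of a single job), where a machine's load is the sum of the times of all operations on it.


Machine loads:
  Machine 1: 7 + 5 = 12
  Machine 2: 5 + 6 = 11
  Machine 3: 4 + 2 = 6
Max machine load = 12
Job totals:
  Job 1: 16
  Job 2: 13
Max job total = 16
Lower bound = max(12, 16) = 16

16


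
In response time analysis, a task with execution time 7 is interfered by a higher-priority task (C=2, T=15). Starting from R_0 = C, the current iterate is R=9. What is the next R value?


R_next = C + ceil(R_prev / T_hp) * C_hp
ceil(9 / 15) = ceil(0.6) = 1
Interference = 1 * 2 = 2
R_next = 7 + 2 = 9
R_next = R_prev, so the iteration has converged (response time = 9).

9


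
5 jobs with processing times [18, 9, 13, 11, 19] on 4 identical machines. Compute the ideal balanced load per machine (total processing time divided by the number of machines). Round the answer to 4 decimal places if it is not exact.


Total processing time = 18 + 9 + 13 + 11 + 19 = 70
Number of machines = 4
Ideal balanced load = 70 / 4 = 17.5

17.5


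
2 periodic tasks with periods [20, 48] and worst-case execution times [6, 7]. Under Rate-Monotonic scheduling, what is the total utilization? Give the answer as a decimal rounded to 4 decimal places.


Compute individual utilizations (exact fractions):
  Task 1: C/T = 6/20 = 3/10 (approx. 0.3)
  Task 2: C/T = 7/48 (approx. 0.1458)
Total utilization U = 3/10 + 7/48 = 107/240
Rounded to 4 decimal places: U = 0.4458
RM (Liu & Layland) bound for 2 tasks = 0.828427; compare with U = 107/240 (approx. 0.445833)
U <= bound, so schedulable by RM sufficient condition.

0.4458


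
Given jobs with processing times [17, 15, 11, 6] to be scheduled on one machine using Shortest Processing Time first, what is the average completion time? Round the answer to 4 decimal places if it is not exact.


Sort jobs by processing time (SPT order): [6, 11, 15, 17]
Compute completion times sequentially:
  Job 1: processing = 6, completes at 6
  Job 2: processing = 11, completes at 17
  Job 3: processing = 15, completes at 32
  Job 4: processing = 17, completes at 49
Sum of completion times = 104
Average completion time = 104/4 = 26.0

26.0


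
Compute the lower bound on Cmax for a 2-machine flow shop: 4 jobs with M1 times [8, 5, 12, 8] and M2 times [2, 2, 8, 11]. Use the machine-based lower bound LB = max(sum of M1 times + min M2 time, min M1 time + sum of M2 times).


LB1 = sum(M1 times) + min(M2 times) = 33 + 2 = 35
LB2 = min(M1 times) + sum(M2 times) = 5 + 23 = 28
Lower bound = max(LB1, LB2) = max(35, 28) = 35

35


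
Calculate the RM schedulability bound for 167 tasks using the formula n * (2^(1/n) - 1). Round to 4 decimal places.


Compute 2^(1/167) = 1.0041592075
Subtract 1: 1.0041592075 - 1 = 0.0041592075
Multiply by n: 167 * 0.0041592075 = 0.6945876525
Round to 4 dp: 0.6946

0.6946


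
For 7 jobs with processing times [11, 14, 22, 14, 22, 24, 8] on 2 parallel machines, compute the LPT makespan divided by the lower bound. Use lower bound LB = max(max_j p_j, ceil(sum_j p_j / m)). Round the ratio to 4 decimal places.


LPT order: [24, 22, 22, 14, 14, 11, 8]
Machine loads after assignment: [60, 55]
LPT makespan = 60
Lower bound = max(max_job, ceil(total/2)) = max(24, 58) = 58
Ratio = 60 / 58 = 1.0345

1.0345


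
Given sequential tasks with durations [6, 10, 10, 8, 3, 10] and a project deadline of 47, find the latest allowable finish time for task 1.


LF(activity 1) = deadline - sum of successor durations
Successors: activities 2 through 6 with durations [10, 10, 8, 3, 10]
Sum of successor durations = 41
LF = 47 - 41 = 6

6


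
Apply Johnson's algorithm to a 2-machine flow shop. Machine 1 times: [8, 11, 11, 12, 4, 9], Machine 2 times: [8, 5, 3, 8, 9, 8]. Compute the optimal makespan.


Apply Johnson's rule:
  Group 1 (a <= b): [(5, 4, 9), (1, 8, 8)]
  Group 2 (a > b): [(4, 12, 8), (6, 9, 8), (2, 11, 5), (3, 11, 3)]
Optimal job order: [5, 1, 4, 6, 2, 3]
Schedule:
  Job 5: M1 done at 4, M2 done at 13
  Job 1: M1 done at 12, M2 done at 21
  Job 4: M1 done at 24, M2 done at 32
  Job 6: M1 done at 33, M2 done at 41
  Job 2: M1 done at 44, M2 done at 49
  Job 3: M1 done at 55, M2 done at 58
Makespan = 58

58


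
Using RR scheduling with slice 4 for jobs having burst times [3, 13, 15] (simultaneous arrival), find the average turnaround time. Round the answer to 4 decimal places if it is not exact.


Time quantum = 4
Execution trace:
  J1 runs 3 units, time = 3
  J2 runs 4 units, time = 7
  J3 runs 4 units, time = 11
  J2 runs 4 units, time = 15
  J3 runs 4 units, time = 19
  J2 runs 4 units, time = 23
  J3 runs 4 units, time = 27
  J2 runs 1 units, time = 28
  J3 runs 3 units, time = 31
Finish times: [3, 28, 31]
Average turnaround = 62/3 = 20.6667

20.6667


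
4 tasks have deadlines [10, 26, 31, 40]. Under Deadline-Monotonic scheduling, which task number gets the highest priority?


Sort tasks by relative deadline (ascending):
  Task 1: deadline = 10
  Task 2: deadline = 26
  Task 3: deadline = 31
  Task 4: deadline = 40
Priority order (highest first): [1, 2, 3, 4]
Highest priority task = 1

1


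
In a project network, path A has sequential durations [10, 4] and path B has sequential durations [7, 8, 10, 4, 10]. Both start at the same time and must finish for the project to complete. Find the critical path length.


Path A total = 10 + 4 = 14
Path B total = 7 + 8 + 10 + 4 + 10 = 39
Critical path = longest path = max(14, 39) = 39

39


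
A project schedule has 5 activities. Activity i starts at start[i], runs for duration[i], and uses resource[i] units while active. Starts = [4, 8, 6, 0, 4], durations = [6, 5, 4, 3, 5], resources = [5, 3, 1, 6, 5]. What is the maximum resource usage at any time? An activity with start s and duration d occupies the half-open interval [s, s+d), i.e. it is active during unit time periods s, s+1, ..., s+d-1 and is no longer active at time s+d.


Each activity i is active on [start_i, start_i + duration_i).
Compute total resource usage per time slot:
  t=0: active resources = [6], total = 6
  t=1: active resources = [6], total = 6
  t=2: active resources = [6], total = 6
  t=3: active resources = [], total = 0
  t=4: active resources = [5, 5], total = 10
  t=5: active resources = [5, 5], total = 10
  t=6: active resources = [5, 1, 5], total = 11
  t=7: active resources = [5, 1, 5], total = 11
  t=8: active resources = [5, 3, 1, 5], total = 14
  t=9: active resources = [5, 3, 1], total = 9
  t=10: active resources = [3], total = 3
  t=11: active resources = [3], total = 3
  t=12: active resources = [3], total = 3
Peak resource demand = 14

14


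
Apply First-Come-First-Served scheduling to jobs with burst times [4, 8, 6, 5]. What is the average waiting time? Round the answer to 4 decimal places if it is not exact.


FCFS order (as given): [4, 8, 6, 5]
Waiting times:
  Job 1: wait = 0
  Job 2: wait = 4
  Job 3: wait = 12
  Job 4: wait = 18
Sum of waiting times = 34
Average waiting time = 34/4 = 8.5

8.5


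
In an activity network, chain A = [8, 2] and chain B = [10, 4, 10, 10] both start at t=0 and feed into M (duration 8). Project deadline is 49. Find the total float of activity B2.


Forward pass: ES(B2) = sum of predecessors on chain B = 10
EF = ES + duration = 10 + 4 = 14
Backward pass: LF(M) = deadline = 49; LS(M) = 49 - 8 = 41
LF(B2) = LS(M) - sum(successors on chain B) = 41 - 20 = 21
LS = LF - duration = 21 - 4 = 17
Total float = LS - ES = 17 - 10 = 7

7


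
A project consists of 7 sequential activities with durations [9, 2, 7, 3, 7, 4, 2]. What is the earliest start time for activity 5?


Activity 5 starts after activities 1 through 4 complete.
Predecessor durations: [9, 2, 7, 3]
ES = 9 + 2 + 7 + 3 = 21

21


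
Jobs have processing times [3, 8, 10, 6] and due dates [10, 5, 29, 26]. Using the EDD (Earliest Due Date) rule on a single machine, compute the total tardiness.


Sort by due date (EDD order): [(8, 5), (3, 10), (6, 26), (10, 29)]
Compute completion times and tardiness:
  Job 1: p=8, d=5, C=8, tardiness=max(0,8-5)=3
  Job 2: p=3, d=10, C=11, tardiness=max(0,11-10)=1
  Job 3: p=6, d=26, C=17, tardiness=max(0,17-26)=0
  Job 4: p=10, d=29, C=27, tardiness=max(0,27-29)=0
Total tardiness = 4

4


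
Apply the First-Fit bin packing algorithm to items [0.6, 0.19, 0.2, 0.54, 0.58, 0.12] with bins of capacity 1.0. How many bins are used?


Place items sequentially using First-Fit:
  Item 0.6 -> new Bin 1
  Item 0.19 -> Bin 1 (now 0.79)
  Item 0.2 -> Bin 1 (now 0.99)
  Item 0.54 -> new Bin 2
  Item 0.58 -> new Bin 3
  Item 0.12 -> Bin 2 (now 0.66)
Total bins used = 3

3


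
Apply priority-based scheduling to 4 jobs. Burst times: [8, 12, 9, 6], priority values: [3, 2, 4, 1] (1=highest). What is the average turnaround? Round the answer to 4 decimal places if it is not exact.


Sort by priority (ascending = highest first):
Order: [(1, 6), (2, 12), (3, 8), (4, 9)]
Completion times:
  Priority 1, burst=6, C=6
  Priority 2, burst=12, C=18
  Priority 3, burst=8, C=26
  Priority 4, burst=9, C=35
Average turnaround = 85/4 = 21.25

21.25


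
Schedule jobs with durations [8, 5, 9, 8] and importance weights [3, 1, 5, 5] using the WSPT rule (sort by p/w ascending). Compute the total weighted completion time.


Compute p/w ratios and sort ascending (WSPT): [(8, 5), (9, 5), (8, 3), (5, 1)]
Compute weighted completion times:
  Job (p=8,w=5): C=8, w*C=5*8=40
  Job (p=9,w=5): C=17, w*C=5*17=85
  Job (p=8,w=3): C=25, w*C=3*25=75
  Job (p=5,w=1): C=30, w*C=1*30=30
Total weighted completion time = 230

230


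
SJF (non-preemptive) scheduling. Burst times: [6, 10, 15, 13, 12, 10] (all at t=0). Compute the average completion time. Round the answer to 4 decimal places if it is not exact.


SJF order (ascending): [6, 10, 10, 12, 13, 15]
Completion times:
  Job 1: burst=6, C=6
  Job 2: burst=10, C=16
  Job 3: burst=10, C=26
  Job 4: burst=12, C=38
  Job 5: burst=13, C=51
  Job 6: burst=15, C=66
Average completion = 203/6 = 33.8333

33.8333


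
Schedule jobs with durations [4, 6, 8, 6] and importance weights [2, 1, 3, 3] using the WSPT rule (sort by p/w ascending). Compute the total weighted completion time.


Compute p/w ratios and sort ascending (WSPT): [(4, 2), (6, 3), (8, 3), (6, 1)]
Compute weighted completion times:
  Job (p=4,w=2): C=4, w*C=2*4=8
  Job (p=6,w=3): C=10, w*C=3*10=30
  Job (p=8,w=3): C=18, w*C=3*18=54
  Job (p=6,w=1): C=24, w*C=1*24=24
Total weighted completion time = 116

116


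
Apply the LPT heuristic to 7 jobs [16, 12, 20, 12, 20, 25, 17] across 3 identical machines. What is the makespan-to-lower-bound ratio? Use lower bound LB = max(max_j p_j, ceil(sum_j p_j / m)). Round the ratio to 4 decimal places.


LPT order: [25, 20, 20, 17, 16, 12, 12]
Machine loads after assignment: [37, 37, 48]
LPT makespan = 48
Lower bound = max(max_job, ceil(total/3)) = max(25, 41) = 41
Ratio = 48 / 41 = 1.1707

1.1707


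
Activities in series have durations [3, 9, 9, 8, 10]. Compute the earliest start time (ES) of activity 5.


Activity 5 starts after activities 1 through 4 complete.
Predecessor durations: [3, 9, 9, 8]
ES = 3 + 9 + 9 + 8 = 29

29


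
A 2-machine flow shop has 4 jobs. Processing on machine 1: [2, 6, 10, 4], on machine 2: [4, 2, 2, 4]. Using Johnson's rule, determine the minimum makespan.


Apply Johnson's rule:
  Group 1 (a <= b): [(1, 2, 4), (4, 4, 4)]
  Group 2 (a > b): [(2, 6, 2), (3, 10, 2)]
Optimal job order: [1, 4, 2, 3]
Schedule:
  Job 1: M1 done at 2, M2 done at 6
  Job 4: M1 done at 6, M2 done at 10
  Job 2: M1 done at 12, M2 done at 14
  Job 3: M1 done at 22, M2 done at 24
Makespan = 24

24


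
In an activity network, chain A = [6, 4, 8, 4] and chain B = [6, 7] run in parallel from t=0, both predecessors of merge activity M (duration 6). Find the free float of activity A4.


ES(A4) = sum of predecessors on chain A = 18
EF(A4) = ES + duration = 18 + 4 = 22
Successor of A4 is M. ES(M) = max(sum(A), sum(B)) = max(22, 13) = 22
Free float = ES(successor) - EF(current) = 22 - 22 = 0

0


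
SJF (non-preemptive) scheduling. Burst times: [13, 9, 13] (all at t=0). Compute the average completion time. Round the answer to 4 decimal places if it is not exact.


SJF order (ascending): [9, 13, 13]
Completion times:
  Job 1: burst=9, C=9
  Job 2: burst=13, C=22
  Job 3: burst=13, C=35
Average completion = 66/3 = 22.0

22.0


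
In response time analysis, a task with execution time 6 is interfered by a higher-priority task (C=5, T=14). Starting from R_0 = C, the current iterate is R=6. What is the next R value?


R_next = C + ceil(R_prev / T_hp) * C_hp
ceil(6 / 14) = ceil(0.4286) = 1
Interference = 1 * 5 = 5
R_next = 6 + 5 = 11

11


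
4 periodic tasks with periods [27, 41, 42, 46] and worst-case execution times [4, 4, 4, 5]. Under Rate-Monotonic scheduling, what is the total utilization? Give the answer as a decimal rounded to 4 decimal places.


Compute individual utilizations (exact fractions):
  Task 1: C/T = 4/27 (approx. 0.1481)
  Task 2: C/T = 4/41 (approx. 0.0976)
  Task 3: C/T = 4/42 = 2/21 (approx. 0.0952)
  Task 4: C/T = 5/46 (approx. 0.1087)
Total utilization U = 4/27 + 4/41 + 2/21 + 5/46 = 160277/356454
Rounded to 4 decimal places: U = 0.4496
RM (Liu & Layland) bound for 4 tasks = 0.756828; compare with U = 160277/356454 (approx. 0.449643)
U <= bound, so schedulable by RM sufficient condition.

0.4496


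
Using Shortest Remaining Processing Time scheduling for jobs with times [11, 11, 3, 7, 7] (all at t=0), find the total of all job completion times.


Since all jobs arrive at t=0, SRPT equals SPT ordering.
SPT order: [3, 7, 7, 11, 11]
Completion times:
  Job 1: p=3, C=3
  Job 2: p=7, C=10
  Job 3: p=7, C=17
  Job 4: p=11, C=28
  Job 5: p=11, C=39
Total completion time = 3 + 10 + 17 + 28 + 39 = 97

97


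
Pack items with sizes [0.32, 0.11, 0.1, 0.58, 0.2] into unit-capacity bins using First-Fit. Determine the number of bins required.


Place items sequentially using First-Fit:
  Item 0.32 -> new Bin 1
  Item 0.11 -> Bin 1 (now 0.43)
  Item 0.1 -> Bin 1 (now 0.53)
  Item 0.58 -> new Bin 2
  Item 0.2 -> Bin 1 (now 0.73)
Total bins used = 2

2


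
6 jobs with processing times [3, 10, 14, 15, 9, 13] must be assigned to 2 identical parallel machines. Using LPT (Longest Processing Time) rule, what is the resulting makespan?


Sort jobs in decreasing order (LPT): [15, 14, 13, 10, 9, 3]
Assign each job to the least loaded machine:
  Machine 1: jobs [15, 10, 9], load = 34
  Machine 2: jobs [14, 13, 3], load = 30
Makespan = max load = 34

34


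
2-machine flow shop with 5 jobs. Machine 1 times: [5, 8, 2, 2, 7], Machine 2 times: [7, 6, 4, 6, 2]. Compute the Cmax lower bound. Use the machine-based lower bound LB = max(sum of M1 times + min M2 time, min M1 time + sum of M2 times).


LB1 = sum(M1 times) + min(M2 times) = 24 + 2 = 26
LB2 = min(M1 times) + sum(M2 times) = 2 + 25 = 27
Lower bound = max(LB1, LB2) = max(26, 27) = 27

27


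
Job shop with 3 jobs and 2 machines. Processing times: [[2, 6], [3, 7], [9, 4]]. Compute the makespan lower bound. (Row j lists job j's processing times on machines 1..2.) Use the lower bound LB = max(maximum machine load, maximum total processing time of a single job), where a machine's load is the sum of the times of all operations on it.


Machine loads:
  Machine 1: 2 + 3 + 9 = 14
  Machine 2: 6 + 7 + 4 = 17
Max machine load = 17
Job totals:
  Job 1: 8
  Job 2: 10
  Job 3: 13
Max job total = 13
Lower bound = max(17, 13) = 17

17


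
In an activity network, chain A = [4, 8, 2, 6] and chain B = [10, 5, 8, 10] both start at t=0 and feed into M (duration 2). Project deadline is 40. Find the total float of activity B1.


Forward pass: ES(B1) = sum of predecessors on chain B = 0
EF = ES + duration = 0 + 10 = 10
Backward pass: LF(M) = deadline = 40; LS(M) = 40 - 2 = 38
LF(B1) = LS(M) - sum(successors on chain B) = 38 - 23 = 15
LS = LF - duration = 15 - 10 = 5
Total float = LS - ES = 5 - 0 = 5

5


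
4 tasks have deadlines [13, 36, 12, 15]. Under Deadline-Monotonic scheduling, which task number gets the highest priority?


Sort tasks by relative deadline (ascending):
  Task 3: deadline = 12
  Task 1: deadline = 13
  Task 4: deadline = 15
  Task 2: deadline = 36
Priority order (highest first): [3, 1, 4, 2]
Highest priority task = 3

3


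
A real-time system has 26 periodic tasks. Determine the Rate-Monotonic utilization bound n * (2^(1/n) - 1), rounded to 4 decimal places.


Compute 2^(1/26) = 1.0270180507
Subtract 1: 1.0270180507 - 1 = 0.0270180507
Multiply by n: 26 * 0.0270180507 = 0.7024693182
Round to 4 dp: 0.7025

0.7025


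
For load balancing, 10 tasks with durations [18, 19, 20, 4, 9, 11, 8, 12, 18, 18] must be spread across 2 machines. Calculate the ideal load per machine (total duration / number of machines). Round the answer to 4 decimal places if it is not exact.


Total processing time = 18 + 19 + 20 + 4 + 9 + 11 + 8 + 12 + 18 + 18 = 137
Number of machines = 2
Ideal balanced load = 137 / 2 = 68.5

68.5


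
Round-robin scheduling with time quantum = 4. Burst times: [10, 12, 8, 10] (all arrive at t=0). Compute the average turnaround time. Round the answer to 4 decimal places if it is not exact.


Time quantum = 4
Execution trace:
  J1 runs 4 units, time = 4
  J2 runs 4 units, time = 8
  J3 runs 4 units, time = 12
  J4 runs 4 units, time = 16
  J1 runs 4 units, time = 20
  J2 runs 4 units, time = 24
  J3 runs 4 units, time = 28
  J4 runs 4 units, time = 32
  J1 runs 2 units, time = 34
  J2 runs 4 units, time = 38
  J4 runs 2 units, time = 40
Finish times: [34, 38, 28, 40]
Average turnaround = 140/4 = 35.0

35.0


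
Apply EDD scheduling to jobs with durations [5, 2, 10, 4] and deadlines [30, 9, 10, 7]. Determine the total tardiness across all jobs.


Sort by due date (EDD order): [(4, 7), (2, 9), (10, 10), (5, 30)]
Compute completion times and tardiness:
  Job 1: p=4, d=7, C=4, tardiness=max(0,4-7)=0
  Job 2: p=2, d=9, C=6, tardiness=max(0,6-9)=0
  Job 3: p=10, d=10, C=16, tardiness=max(0,16-10)=6
  Job 4: p=5, d=30, C=21, tardiness=max(0,21-30)=0
Total tardiness = 6

6


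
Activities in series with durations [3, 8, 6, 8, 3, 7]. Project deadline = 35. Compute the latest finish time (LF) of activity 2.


LF(activity 2) = deadline - sum of successor durations
Successors: activities 3 through 6 with durations [6, 8, 3, 7]
Sum of successor durations = 24
LF = 35 - 24 = 11

11


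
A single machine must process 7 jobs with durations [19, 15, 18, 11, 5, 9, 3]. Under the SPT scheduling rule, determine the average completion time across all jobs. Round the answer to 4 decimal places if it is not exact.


Sort jobs by processing time (SPT order): [3, 5, 9, 11, 15, 18, 19]
Compute completion times sequentially:
  Job 1: processing = 3, completes at 3
  Job 2: processing = 5, completes at 8
  Job 3: processing = 9, completes at 17
  Job 4: processing = 11, completes at 28
  Job 5: processing = 15, completes at 43
  Job 6: processing = 18, completes at 61
  Job 7: processing = 19, completes at 80
Sum of completion times = 240
Average completion time = 240/7 = 34.2857

34.2857


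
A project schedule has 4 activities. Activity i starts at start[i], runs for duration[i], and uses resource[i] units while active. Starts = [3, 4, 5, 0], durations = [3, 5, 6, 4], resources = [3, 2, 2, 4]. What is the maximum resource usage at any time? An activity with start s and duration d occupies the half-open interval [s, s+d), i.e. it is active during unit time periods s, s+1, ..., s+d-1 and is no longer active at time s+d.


Each activity i is active on [start_i, start_i + duration_i).
Compute total resource usage per time slot:
  t=0: active resources = [4], total = 4
  t=1: active resources = [4], total = 4
  t=2: active resources = [4], total = 4
  t=3: active resources = [3, 4], total = 7
  t=4: active resources = [3, 2], total = 5
  t=5: active resources = [3, 2, 2], total = 7
  t=6: active resources = [2, 2], total = 4
  t=7: active resources = [2, 2], total = 4
  t=8: active resources = [2, 2], total = 4
  t=9: active resources = [2], total = 2
  t=10: active resources = [2], total = 2
Peak resource demand = 7

7


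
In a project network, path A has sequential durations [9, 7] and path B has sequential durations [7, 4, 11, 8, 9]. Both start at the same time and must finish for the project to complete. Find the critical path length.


Path A total = 9 + 7 = 16
Path B total = 7 + 4 + 11 + 8 + 9 = 39
Critical path = longest path = max(16, 39) = 39

39


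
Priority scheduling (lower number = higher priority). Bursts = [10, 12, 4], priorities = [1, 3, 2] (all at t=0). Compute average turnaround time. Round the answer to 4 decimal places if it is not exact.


Sort by priority (ascending = highest first):
Order: [(1, 10), (2, 4), (3, 12)]
Completion times:
  Priority 1, burst=10, C=10
  Priority 2, burst=4, C=14
  Priority 3, burst=12, C=26
Average turnaround = 50/3 = 16.6667

16.6667


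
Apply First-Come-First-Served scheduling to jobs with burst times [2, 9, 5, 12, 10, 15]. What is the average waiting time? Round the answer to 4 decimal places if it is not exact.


FCFS order (as given): [2, 9, 5, 12, 10, 15]
Waiting times:
  Job 1: wait = 0
  Job 2: wait = 2
  Job 3: wait = 11
  Job 4: wait = 16
  Job 5: wait = 28
  Job 6: wait = 38
Sum of waiting times = 95
Average waiting time = 95/6 = 15.8333

15.8333


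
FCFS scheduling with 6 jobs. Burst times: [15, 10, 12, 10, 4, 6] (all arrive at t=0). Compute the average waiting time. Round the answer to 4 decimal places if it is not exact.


FCFS order (as given): [15, 10, 12, 10, 4, 6]
Waiting times:
  Job 1: wait = 0
  Job 2: wait = 15
  Job 3: wait = 25
  Job 4: wait = 37
  Job 5: wait = 47
  Job 6: wait = 51
Sum of waiting times = 175
Average waiting time = 175/6 = 29.1667

29.1667


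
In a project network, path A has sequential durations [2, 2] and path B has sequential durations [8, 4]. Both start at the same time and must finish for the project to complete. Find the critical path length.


Path A total = 2 + 2 = 4
Path B total = 8 + 4 = 12
Critical path = longest path = max(4, 12) = 12

12


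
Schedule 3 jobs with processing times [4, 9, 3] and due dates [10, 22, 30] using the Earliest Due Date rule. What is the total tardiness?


Sort by due date (EDD order): [(4, 10), (9, 22), (3, 30)]
Compute completion times and tardiness:
  Job 1: p=4, d=10, C=4, tardiness=max(0,4-10)=0
  Job 2: p=9, d=22, C=13, tardiness=max(0,13-22)=0
  Job 3: p=3, d=30, C=16, tardiness=max(0,16-30)=0
Total tardiness = 0

0


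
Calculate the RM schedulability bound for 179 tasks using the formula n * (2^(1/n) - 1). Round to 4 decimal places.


Compute 2^(1/179) = 1.0038798378
Subtract 1: 1.0038798378 - 1 = 0.0038798378
Multiply by n: 179 * 0.0038798378 = 0.6944909662
Round to 4 dp: 0.6945

0.6945


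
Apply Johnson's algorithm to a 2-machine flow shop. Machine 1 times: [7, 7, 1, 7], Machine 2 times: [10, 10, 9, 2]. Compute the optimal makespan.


Apply Johnson's rule:
  Group 1 (a <= b): [(3, 1, 9), (1, 7, 10), (2, 7, 10)]
  Group 2 (a > b): [(4, 7, 2)]
Optimal job order: [3, 1, 2, 4]
Schedule:
  Job 3: M1 done at 1, M2 done at 10
  Job 1: M1 done at 8, M2 done at 20
  Job 2: M1 done at 15, M2 done at 30
  Job 4: M1 done at 22, M2 done at 32
Makespan = 32

32


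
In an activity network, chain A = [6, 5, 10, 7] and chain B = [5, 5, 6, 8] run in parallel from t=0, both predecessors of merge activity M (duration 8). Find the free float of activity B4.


ES(B4) = sum of predecessors on chain B = 16
EF(B4) = ES + duration = 16 + 8 = 24
Successor of B4 is M. ES(M) = max(sum(A), sum(B)) = max(28, 24) = 28
Free float = ES(successor) - EF(current) = 28 - 24 = 4

4


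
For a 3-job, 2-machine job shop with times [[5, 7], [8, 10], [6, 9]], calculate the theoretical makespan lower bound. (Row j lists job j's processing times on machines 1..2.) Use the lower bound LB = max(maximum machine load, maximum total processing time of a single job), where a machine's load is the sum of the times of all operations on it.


Machine loads:
  Machine 1: 5 + 8 + 6 = 19
  Machine 2: 7 + 10 + 9 = 26
Max machine load = 26
Job totals:
  Job 1: 12
  Job 2: 18
  Job 3: 15
Max job total = 18
Lower bound = max(26, 18) = 26

26


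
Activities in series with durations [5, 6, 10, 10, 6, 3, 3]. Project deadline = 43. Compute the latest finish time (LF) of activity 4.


LF(activity 4) = deadline - sum of successor durations
Successors: activities 5 through 7 with durations [6, 3, 3]
Sum of successor durations = 12
LF = 43 - 12 = 31

31


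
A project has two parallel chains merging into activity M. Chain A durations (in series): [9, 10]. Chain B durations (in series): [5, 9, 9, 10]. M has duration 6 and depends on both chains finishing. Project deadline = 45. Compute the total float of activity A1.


Forward pass: ES(A1) = sum of predecessors on chain A = 0
EF = ES + duration = 0 + 9 = 9
Backward pass: LF(M) = deadline = 45; LS(M) = 45 - 6 = 39
LF(A1) = LS(M) - sum(successors on chain A) = 39 - 10 = 29
LS = LF - duration = 29 - 9 = 20
Total float = LS - ES = 20 - 0 = 20

20


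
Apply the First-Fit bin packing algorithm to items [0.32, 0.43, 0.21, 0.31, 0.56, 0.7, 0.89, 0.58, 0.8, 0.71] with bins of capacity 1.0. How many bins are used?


Place items sequentially using First-Fit:
  Item 0.32 -> new Bin 1
  Item 0.43 -> Bin 1 (now 0.75)
  Item 0.21 -> Bin 1 (now 0.96)
  Item 0.31 -> new Bin 2
  Item 0.56 -> Bin 2 (now 0.87)
  Item 0.7 -> new Bin 3
  Item 0.89 -> new Bin 4
  Item 0.58 -> new Bin 5
  Item 0.8 -> new Bin 6
  Item 0.71 -> new Bin 7
Total bins used = 7

7


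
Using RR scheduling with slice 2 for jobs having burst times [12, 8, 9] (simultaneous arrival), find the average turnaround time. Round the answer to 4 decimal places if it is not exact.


Time quantum = 2
Execution trace:
  J1 runs 2 units, time = 2
  J2 runs 2 units, time = 4
  J3 runs 2 units, time = 6
  J1 runs 2 units, time = 8
  J2 runs 2 units, time = 10
  J3 runs 2 units, time = 12
  J1 runs 2 units, time = 14
  J2 runs 2 units, time = 16
  J3 runs 2 units, time = 18
  J1 runs 2 units, time = 20
  J2 runs 2 units, time = 22
  J3 runs 2 units, time = 24
  J1 runs 2 units, time = 26
  J3 runs 1 units, time = 27
  J1 runs 2 units, time = 29
Finish times: [29, 22, 27]
Average turnaround = 78/3 = 26.0

26.0


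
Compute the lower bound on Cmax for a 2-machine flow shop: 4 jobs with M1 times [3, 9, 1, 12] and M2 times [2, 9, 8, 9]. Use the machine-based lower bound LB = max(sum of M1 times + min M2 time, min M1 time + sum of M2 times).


LB1 = sum(M1 times) + min(M2 times) = 25 + 2 = 27
LB2 = min(M1 times) + sum(M2 times) = 1 + 28 = 29
Lower bound = max(LB1, LB2) = max(27, 29) = 29

29


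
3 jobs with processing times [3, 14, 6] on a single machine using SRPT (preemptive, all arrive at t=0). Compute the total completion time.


Since all jobs arrive at t=0, SRPT equals SPT ordering.
SPT order: [3, 6, 14]
Completion times:
  Job 1: p=3, C=3
  Job 2: p=6, C=9
  Job 3: p=14, C=23
Total completion time = 3 + 9 + 23 = 35

35


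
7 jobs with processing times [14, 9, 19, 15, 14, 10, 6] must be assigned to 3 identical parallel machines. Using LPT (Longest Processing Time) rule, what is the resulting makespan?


Sort jobs in decreasing order (LPT): [19, 15, 14, 14, 10, 9, 6]
Assign each job to the least loaded machine:
  Machine 1: jobs [19, 9], load = 28
  Machine 2: jobs [15, 10, 6], load = 31
  Machine 3: jobs [14, 14], load = 28
Makespan = max load = 31

31


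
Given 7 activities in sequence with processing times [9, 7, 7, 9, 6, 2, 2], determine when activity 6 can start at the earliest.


Activity 6 starts after activities 1 through 5 complete.
Predecessor durations: [9, 7, 7, 9, 6]
ES = 9 + 7 + 7 + 9 + 6 = 38

38


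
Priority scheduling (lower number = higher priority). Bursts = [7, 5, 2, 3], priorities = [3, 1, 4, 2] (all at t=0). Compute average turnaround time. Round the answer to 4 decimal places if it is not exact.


Sort by priority (ascending = highest first):
Order: [(1, 5), (2, 3), (3, 7), (4, 2)]
Completion times:
  Priority 1, burst=5, C=5
  Priority 2, burst=3, C=8
  Priority 3, burst=7, C=15
  Priority 4, burst=2, C=17
Average turnaround = 45/4 = 11.25

11.25


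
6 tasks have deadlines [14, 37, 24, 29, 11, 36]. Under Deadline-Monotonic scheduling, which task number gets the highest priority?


Sort tasks by relative deadline (ascending):
  Task 5: deadline = 11
  Task 1: deadline = 14
  Task 3: deadline = 24
  Task 4: deadline = 29
  Task 6: deadline = 36
  Task 2: deadline = 37
Priority order (highest first): [5, 1, 3, 4, 6, 2]
Highest priority task = 5

5


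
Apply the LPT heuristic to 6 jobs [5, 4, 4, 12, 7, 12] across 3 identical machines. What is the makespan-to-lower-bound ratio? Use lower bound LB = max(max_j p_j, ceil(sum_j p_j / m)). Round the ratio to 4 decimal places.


LPT order: [12, 12, 7, 5, 4, 4]
Machine loads after assignment: [16, 16, 12]
LPT makespan = 16
Lower bound = max(max_job, ceil(total/3)) = max(12, 15) = 15
Ratio = 16 / 15 = 1.0667

1.0667


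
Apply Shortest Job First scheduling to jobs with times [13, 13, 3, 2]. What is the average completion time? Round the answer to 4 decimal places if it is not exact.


SJF order (ascending): [2, 3, 13, 13]
Completion times:
  Job 1: burst=2, C=2
  Job 2: burst=3, C=5
  Job 3: burst=13, C=18
  Job 4: burst=13, C=31
Average completion = 56/4 = 14.0

14.0


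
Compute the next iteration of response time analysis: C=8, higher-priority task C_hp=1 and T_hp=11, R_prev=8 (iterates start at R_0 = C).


R_next = C + ceil(R_prev / T_hp) * C_hp
ceil(8 / 11) = ceil(0.7273) = 1
Interference = 1 * 1 = 1
R_next = 8 + 1 = 9

9


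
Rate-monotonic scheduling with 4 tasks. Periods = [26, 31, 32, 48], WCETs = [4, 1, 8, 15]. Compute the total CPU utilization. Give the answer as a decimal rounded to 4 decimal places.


Compute individual utilizations (exact fractions):
  Task 1: C/T = 4/26 = 2/13 (approx. 0.1538)
  Task 2: C/T = 1/31 (approx. 0.0323)
  Task 3: C/T = 8/32 = 1/4 (approx. 0.25)
  Task 4: C/T = 15/48 = 5/16 (approx. 0.3125)
Total utilization U = 2/13 + 1/31 + 1/4 + 5/16 = 4827/6448
Rounded to 4 decimal places: U = 0.7486
RM (Liu & Layland) bound for 4 tasks = 0.756828; compare with U = 4827/6448 (approx. 0.748604)
U <= bound, so schedulable by RM sufficient condition.

0.7486


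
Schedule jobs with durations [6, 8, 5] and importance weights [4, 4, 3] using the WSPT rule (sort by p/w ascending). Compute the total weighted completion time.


Compute p/w ratios and sort ascending (WSPT): [(6, 4), (5, 3), (8, 4)]
Compute weighted completion times:
  Job (p=6,w=4): C=6, w*C=4*6=24
  Job (p=5,w=3): C=11, w*C=3*11=33
  Job (p=8,w=4): C=19, w*C=4*19=76
Total weighted completion time = 133

133


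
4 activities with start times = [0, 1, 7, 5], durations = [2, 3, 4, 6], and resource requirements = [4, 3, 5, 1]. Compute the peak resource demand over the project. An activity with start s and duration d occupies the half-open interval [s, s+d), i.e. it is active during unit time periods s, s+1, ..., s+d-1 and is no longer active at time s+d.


Each activity i is active on [start_i, start_i + duration_i).
Compute total resource usage per time slot:
  t=0: active resources = [4], total = 4
  t=1: active resources = [4, 3], total = 7
  t=2: active resources = [3], total = 3
  t=3: active resources = [3], total = 3
  t=4: active resources = [], total = 0
  t=5: active resources = [1], total = 1
  t=6: active resources = [1], total = 1
  t=7: active resources = [5, 1], total = 6
  t=8: active resources = [5, 1], total = 6
  t=9: active resources = [5, 1], total = 6
  t=10: active resources = [5, 1], total = 6
Peak resource demand = 7

7


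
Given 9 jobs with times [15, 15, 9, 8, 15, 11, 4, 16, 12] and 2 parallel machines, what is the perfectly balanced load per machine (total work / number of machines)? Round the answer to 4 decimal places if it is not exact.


Total processing time = 15 + 15 + 9 + 8 + 15 + 11 + 4 + 16 + 12 = 105
Number of machines = 2
Ideal balanced load = 105 / 2 = 52.5

52.5


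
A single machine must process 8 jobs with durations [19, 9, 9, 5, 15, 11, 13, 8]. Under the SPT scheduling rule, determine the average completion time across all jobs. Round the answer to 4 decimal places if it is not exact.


Sort jobs by processing time (SPT order): [5, 8, 9, 9, 11, 13, 15, 19]
Compute completion times sequentially:
  Job 1: processing = 5, completes at 5
  Job 2: processing = 8, completes at 13
  Job 3: processing = 9, completes at 22
  Job 4: processing = 9, completes at 31
  Job 5: processing = 11, completes at 42
  Job 6: processing = 13, completes at 55
  Job 7: processing = 15, completes at 70
  Job 8: processing = 19, completes at 89
Sum of completion times = 327
Average completion time = 327/8 = 40.875

40.875


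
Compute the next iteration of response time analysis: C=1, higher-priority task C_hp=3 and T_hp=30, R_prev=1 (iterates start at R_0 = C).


R_next = C + ceil(R_prev / T_hp) * C_hp
ceil(1 / 30) = ceil(0.0333) = 1
Interference = 1 * 3 = 3
R_next = 1 + 3 = 4

4


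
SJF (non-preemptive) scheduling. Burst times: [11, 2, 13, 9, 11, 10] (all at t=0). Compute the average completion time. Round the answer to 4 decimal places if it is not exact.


SJF order (ascending): [2, 9, 10, 11, 11, 13]
Completion times:
  Job 1: burst=2, C=2
  Job 2: burst=9, C=11
  Job 3: burst=10, C=21
  Job 4: burst=11, C=32
  Job 5: burst=11, C=43
  Job 6: burst=13, C=56
Average completion = 165/6 = 27.5

27.5


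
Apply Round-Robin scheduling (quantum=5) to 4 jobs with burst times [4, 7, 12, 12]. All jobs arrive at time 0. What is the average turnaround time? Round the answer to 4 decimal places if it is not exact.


Time quantum = 5
Execution trace:
  J1 runs 4 units, time = 4
  J2 runs 5 units, time = 9
  J3 runs 5 units, time = 14
  J4 runs 5 units, time = 19
  J2 runs 2 units, time = 21
  J3 runs 5 units, time = 26
  J4 runs 5 units, time = 31
  J3 runs 2 units, time = 33
  J4 runs 2 units, time = 35
Finish times: [4, 21, 33, 35]
Average turnaround = 93/4 = 23.25

23.25


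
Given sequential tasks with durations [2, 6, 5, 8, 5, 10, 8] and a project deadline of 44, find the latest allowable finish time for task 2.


LF(activity 2) = deadline - sum of successor durations
Successors: activities 3 through 7 with durations [5, 8, 5, 10, 8]
Sum of successor durations = 36
LF = 44 - 36 = 8

8


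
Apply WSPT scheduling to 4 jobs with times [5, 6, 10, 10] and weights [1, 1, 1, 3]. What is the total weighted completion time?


Compute p/w ratios and sort ascending (WSPT): [(10, 3), (5, 1), (6, 1), (10, 1)]
Compute weighted completion times:
  Job (p=10,w=3): C=10, w*C=3*10=30
  Job (p=5,w=1): C=15, w*C=1*15=15
  Job (p=6,w=1): C=21, w*C=1*21=21
  Job (p=10,w=1): C=31, w*C=1*31=31
Total weighted completion time = 97

97


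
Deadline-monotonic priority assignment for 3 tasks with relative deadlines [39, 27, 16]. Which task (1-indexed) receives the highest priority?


Sort tasks by relative deadline (ascending):
  Task 3: deadline = 16
  Task 2: deadline = 27
  Task 1: deadline = 39
Priority order (highest first): [3, 2, 1]
Highest priority task = 3

3


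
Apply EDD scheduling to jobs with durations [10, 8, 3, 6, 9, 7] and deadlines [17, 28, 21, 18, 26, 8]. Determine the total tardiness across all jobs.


Sort by due date (EDD order): [(7, 8), (10, 17), (6, 18), (3, 21), (9, 26), (8, 28)]
Compute completion times and tardiness:
  Job 1: p=7, d=8, C=7, tardiness=max(0,7-8)=0
  Job 2: p=10, d=17, C=17, tardiness=max(0,17-17)=0
  Job 3: p=6, d=18, C=23, tardiness=max(0,23-18)=5
  Job 4: p=3, d=21, C=26, tardiness=max(0,26-21)=5
  Job 5: p=9, d=26, C=35, tardiness=max(0,35-26)=9
  Job 6: p=8, d=28, C=43, tardiness=max(0,43-28)=15
Total tardiness = 34

34


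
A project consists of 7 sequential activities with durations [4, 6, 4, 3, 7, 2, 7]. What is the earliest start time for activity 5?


Activity 5 starts after activities 1 through 4 complete.
Predecessor durations: [4, 6, 4, 3]
ES = 4 + 6 + 4 + 3 = 17

17


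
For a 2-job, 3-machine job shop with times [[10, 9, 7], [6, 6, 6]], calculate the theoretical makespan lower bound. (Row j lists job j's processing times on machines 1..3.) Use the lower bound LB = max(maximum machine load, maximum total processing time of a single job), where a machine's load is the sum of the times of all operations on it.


Machine loads:
  Machine 1: 10 + 6 = 16
  Machine 2: 9 + 6 = 15
  Machine 3: 7 + 6 = 13
Max machine load = 16
Job totals:
  Job 1: 26
  Job 2: 18
Max job total = 26
Lower bound = max(16, 26) = 26

26


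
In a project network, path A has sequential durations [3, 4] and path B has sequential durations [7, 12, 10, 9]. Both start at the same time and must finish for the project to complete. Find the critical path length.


Path A total = 3 + 4 = 7
Path B total = 7 + 12 + 10 + 9 = 38
Critical path = longest path = max(7, 38) = 38

38


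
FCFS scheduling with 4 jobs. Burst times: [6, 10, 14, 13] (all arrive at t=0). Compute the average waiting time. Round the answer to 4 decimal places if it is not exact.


FCFS order (as given): [6, 10, 14, 13]
Waiting times:
  Job 1: wait = 0
  Job 2: wait = 6
  Job 3: wait = 16
  Job 4: wait = 30
Sum of waiting times = 52
Average waiting time = 52/4 = 13.0

13.0


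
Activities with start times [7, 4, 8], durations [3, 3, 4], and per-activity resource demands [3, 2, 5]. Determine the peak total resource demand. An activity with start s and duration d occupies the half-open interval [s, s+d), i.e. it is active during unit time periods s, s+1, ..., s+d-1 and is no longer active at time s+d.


Each activity i is active on [start_i, start_i + duration_i).
Compute total resource usage per time slot:
  t=0: active resources = [], total = 0
  t=1: active resources = [], total = 0
  t=2: active resources = [], total = 0
  t=3: active resources = [], total = 0
  t=4: active resources = [2], total = 2
  t=5: active resources = [2], total = 2
  t=6: active resources = [2], total = 2
  t=7: active resources = [3], total = 3
  t=8: active resources = [3, 5], total = 8
  t=9: active resources = [3, 5], total = 8
  t=10: active resources = [5], total = 5
  t=11: active resources = [5], total = 5
Peak resource demand = 8

8


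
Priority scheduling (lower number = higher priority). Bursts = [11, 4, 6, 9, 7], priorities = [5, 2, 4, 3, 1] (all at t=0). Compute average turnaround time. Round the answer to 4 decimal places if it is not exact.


Sort by priority (ascending = highest first):
Order: [(1, 7), (2, 4), (3, 9), (4, 6), (5, 11)]
Completion times:
  Priority 1, burst=7, C=7
  Priority 2, burst=4, C=11
  Priority 3, burst=9, C=20
  Priority 4, burst=6, C=26
  Priority 5, burst=11, C=37
Average turnaround = 101/5 = 20.2

20.2
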